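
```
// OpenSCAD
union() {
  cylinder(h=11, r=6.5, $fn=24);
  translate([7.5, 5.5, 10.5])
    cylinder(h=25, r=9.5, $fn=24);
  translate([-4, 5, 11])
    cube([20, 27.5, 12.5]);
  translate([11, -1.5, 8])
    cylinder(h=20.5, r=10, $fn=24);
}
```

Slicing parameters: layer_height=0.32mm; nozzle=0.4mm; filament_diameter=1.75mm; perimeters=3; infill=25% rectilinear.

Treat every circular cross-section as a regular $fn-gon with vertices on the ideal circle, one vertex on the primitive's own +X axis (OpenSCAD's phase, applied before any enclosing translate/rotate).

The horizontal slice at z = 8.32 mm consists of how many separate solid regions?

1

At z = 8.32 mm: the r=6.5 cylinder gives a regular 24-gon of circumradius 6.5 (constant along its height); the cylinder at (7.5, 5.5) is absent (z outside [10.5, 35.5]); the cube at (-4, 5) is not intersected at this z (z outside [11, 23.5]); the r=10 cylinder at (11, -1.5) gives a regular 24-gon of circumradius 10 (constant along its height); Combining (union): the regions partially overlap (shared area 42.67 mm²), so overlapping operands fuse into one piece — 1 connected region. The result has 1 disconnected region.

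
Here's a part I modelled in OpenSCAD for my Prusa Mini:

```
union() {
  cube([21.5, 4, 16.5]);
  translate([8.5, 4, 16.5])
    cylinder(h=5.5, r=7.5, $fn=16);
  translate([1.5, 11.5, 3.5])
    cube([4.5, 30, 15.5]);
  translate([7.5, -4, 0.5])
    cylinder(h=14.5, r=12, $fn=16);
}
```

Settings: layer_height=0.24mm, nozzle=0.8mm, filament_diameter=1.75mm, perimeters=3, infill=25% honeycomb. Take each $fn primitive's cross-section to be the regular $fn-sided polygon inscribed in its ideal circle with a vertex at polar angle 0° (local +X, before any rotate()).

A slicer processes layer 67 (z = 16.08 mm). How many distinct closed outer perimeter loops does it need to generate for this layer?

At z = 16.08 mm: the 21.5×4 cube contributes its full rectangle; the cylinder at (8.5, 4) does not reach this height (z outside [16.5, 22]); the 4.5×30 cube at (1.5, 11.5) contributes its full rectangle; the cylinder at (7.5, -4) is absent (z outside [0.5, 15]); Taking the union: the 2 present regions are separate (no shared area or edge), so areas and boundary lengths simply add and each stays a separate island — 2 connected regions. The result has 2 disconnected regions.

2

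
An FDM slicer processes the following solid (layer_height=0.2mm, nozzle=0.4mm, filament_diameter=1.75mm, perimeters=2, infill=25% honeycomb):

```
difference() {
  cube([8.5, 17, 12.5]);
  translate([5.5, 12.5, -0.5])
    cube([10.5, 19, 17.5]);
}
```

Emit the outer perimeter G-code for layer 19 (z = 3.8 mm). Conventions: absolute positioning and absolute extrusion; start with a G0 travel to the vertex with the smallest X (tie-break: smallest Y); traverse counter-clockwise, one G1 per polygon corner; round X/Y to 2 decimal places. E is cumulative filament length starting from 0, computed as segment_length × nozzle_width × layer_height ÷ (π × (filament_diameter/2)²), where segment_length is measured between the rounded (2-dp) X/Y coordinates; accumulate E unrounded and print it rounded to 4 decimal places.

At z = 3.8 mm: the cube is present — its section is the full 8.5×17 rectangle; the cube at (5.5, 12.5) is present — its section is the full 10.5×19 rectangle; After the difference (first − rest): starting from the 8.5×17 cube, the 10.5×19 cube at (5.5, 12.5) partially overlaps it — only the 13.50 mm² overlap (of its 199.50 mm²) is removed, clipping the outline — 1 connected region. The outline is a single polygon with 6 vertices. Extrusion per mm of travel: 0.4 × 0.2 / (π × 0.875²) = 0.033260. Accumulating E over each segment gives final E = 1.6963.

G0 X0.00 Y0.00 Z3.80
G1 X8.50 Y0.00 E0.2827
G1 X8.50 Y12.50 E0.6985
G1 X5.50 Y12.50 E0.7982
G1 X5.50 Y17.00 E0.9479
G1 X0.00 Y17.00 E1.1308
G1 X0.00 Y0.00 E1.6963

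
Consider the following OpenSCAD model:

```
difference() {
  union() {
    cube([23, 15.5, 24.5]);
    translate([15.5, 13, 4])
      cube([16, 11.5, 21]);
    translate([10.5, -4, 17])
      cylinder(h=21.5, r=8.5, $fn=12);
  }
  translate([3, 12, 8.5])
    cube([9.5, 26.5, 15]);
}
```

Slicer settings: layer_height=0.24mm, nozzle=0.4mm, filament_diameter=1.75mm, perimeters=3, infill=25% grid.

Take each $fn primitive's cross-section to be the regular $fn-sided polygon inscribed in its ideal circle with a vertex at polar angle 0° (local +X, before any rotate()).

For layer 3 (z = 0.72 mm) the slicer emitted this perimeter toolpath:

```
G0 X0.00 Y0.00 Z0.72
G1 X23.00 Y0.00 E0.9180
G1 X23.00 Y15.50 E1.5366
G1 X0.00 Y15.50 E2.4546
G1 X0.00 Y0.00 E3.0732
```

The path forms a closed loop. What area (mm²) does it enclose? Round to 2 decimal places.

Apply the shoelace formula to the sequence of (X, Y) vertices; enclosed area = 356.50 mm².

356.50 mm²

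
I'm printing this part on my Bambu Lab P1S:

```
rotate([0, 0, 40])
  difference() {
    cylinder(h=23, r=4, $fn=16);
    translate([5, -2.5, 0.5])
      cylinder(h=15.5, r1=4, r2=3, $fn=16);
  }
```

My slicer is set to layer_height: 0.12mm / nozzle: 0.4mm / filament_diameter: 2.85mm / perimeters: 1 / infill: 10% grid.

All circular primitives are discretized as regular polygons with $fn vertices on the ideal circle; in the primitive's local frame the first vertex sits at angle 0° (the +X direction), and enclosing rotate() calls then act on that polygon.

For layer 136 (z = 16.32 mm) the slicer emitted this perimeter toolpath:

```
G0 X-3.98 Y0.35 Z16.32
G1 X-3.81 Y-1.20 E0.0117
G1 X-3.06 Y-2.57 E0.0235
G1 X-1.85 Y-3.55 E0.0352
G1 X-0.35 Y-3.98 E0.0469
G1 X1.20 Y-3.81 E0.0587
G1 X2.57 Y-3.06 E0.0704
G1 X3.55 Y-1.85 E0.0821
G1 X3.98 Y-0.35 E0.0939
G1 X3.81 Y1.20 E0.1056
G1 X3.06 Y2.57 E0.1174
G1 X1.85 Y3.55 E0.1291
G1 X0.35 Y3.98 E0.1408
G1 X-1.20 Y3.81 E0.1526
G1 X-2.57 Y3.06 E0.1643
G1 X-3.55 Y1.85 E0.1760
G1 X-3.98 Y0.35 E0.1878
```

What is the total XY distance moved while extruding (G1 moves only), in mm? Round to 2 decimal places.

Sum the Euclidean lengths of each G1 segment: total = 24.95 mm.

24.95 mm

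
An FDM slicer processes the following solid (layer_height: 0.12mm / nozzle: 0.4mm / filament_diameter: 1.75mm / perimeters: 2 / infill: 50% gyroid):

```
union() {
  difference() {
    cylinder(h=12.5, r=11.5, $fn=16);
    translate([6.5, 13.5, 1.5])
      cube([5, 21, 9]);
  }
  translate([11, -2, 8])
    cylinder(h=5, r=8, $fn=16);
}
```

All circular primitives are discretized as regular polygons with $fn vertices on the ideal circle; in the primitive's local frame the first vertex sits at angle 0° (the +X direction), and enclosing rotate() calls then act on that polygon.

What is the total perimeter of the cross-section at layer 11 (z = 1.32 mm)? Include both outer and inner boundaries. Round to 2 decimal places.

71.79 mm

At z = 1.32 mm: the r=11.5 cylinder gives a regular 16-gon of circumradius 11.5 (constant along its height) (perimeter = 2·16·11.500·sin(180°/16) = 71.79 mm); the cube at (6.5, 13.5) is absent (z outside [1.5, 10.5]); After the difference (first − rest): none of the subtracted shapes is present at this height, so the r=11.5 cylinder is unchanged — boundary = 71.79 mm; the cylinder at (11, -2) does not reach this height (z outside [8, 13]); Taking the union: only the result so far is present, so the union is just that shape — boundary = 71.79 mm. Overall, the cross-section is a single solid region. Total boundary length (outer) = 71.79 mm.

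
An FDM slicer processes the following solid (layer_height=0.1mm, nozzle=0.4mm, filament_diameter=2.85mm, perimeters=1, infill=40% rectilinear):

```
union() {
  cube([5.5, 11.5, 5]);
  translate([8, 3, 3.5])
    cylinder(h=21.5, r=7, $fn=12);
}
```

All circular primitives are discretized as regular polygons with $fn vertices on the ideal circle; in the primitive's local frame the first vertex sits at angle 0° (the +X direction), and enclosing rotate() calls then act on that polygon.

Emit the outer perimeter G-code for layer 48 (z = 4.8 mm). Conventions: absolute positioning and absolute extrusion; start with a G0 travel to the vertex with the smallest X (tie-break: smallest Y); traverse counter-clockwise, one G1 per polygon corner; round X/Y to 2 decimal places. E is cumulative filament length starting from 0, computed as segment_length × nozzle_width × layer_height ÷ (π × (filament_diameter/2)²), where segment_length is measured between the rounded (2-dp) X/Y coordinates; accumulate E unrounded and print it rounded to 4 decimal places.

G0 X0.00 Y0.00 Z4.80
G1 X1.80 Y0.00 E0.0113
G1 X1.94 Y-0.50 E0.0145
G1 X4.50 Y-3.06 E0.0372
G1 X8.00 Y-4.00 E0.0600
G1 X11.50 Y-3.06 E0.0827
G1 X14.06 Y-0.50 E0.1054
G1 X15.00 Y3.00 E0.1281
G1 X14.06 Y6.50 E0.1508
G1 X11.50 Y9.06 E0.1735
G1 X8.00 Y10.00 E0.1963
G1 X5.50 Y9.33 E0.2125
G1 X5.50 Y11.50 E0.2261
G1 X0.00 Y11.50 E0.2606
G1 X0.00 Y0.00 E0.3327

At z = 4.8 mm: the cube is present — its section is the full 5.5×11.5 rectangle; the cylinder at (8, 3): section is a regular 12-gon, circumradius r=7; Merging all regions: the regions partially overlap (shared area 32.38 mm²), so overlapping operands fuse into one piece — 1 connected region. The outline is a single polygon with 14 vertices. Extrusion per mm of travel: 0.4 × 0.1 / (π × 1.425²) = 0.006270. Accumulating E over each segment gives final E = 0.3327.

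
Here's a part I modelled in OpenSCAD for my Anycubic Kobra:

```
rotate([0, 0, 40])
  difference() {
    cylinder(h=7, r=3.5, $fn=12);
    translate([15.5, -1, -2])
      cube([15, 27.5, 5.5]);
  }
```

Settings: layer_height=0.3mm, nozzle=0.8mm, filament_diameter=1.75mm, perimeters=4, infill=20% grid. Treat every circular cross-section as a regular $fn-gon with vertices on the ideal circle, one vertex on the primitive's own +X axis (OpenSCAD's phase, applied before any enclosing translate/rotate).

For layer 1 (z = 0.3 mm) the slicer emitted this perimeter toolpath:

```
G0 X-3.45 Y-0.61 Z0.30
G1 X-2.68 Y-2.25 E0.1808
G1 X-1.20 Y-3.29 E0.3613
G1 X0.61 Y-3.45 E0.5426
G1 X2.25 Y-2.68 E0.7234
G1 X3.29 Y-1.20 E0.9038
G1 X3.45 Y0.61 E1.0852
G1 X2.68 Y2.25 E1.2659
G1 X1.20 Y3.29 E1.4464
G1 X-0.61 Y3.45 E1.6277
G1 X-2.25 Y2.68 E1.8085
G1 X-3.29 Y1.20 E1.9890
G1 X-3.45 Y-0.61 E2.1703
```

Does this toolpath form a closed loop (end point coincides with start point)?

Start point (G0): (-3.45, -0.61). End point (last G1): the path returns to the start — closed.

yes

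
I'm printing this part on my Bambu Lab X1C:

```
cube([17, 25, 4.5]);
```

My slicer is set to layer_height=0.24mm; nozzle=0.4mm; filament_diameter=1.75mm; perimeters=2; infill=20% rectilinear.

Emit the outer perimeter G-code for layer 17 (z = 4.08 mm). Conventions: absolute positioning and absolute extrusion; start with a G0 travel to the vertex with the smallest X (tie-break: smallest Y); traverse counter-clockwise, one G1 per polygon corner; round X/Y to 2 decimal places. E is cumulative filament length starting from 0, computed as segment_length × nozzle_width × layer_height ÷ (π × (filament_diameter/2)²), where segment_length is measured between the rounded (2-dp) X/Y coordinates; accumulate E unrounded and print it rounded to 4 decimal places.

G0 X0.00 Y0.00 Z4.08
G1 X17.00 Y0.00 E0.6785
G1 X17.00 Y25.00 E1.6763
G1 X0.00 Y25.00 E2.3548
G1 X0.00 Y0.00 E3.3526

At z = 4.08 mm: the 17×25 cube contributes its full rectangle. The outline is a single polygon with 4 vertices. Extrusion per mm of travel: 0.4 × 0.24 / (π × 0.875²) = 0.039912. Accumulating E over each segment gives final E = 3.3526.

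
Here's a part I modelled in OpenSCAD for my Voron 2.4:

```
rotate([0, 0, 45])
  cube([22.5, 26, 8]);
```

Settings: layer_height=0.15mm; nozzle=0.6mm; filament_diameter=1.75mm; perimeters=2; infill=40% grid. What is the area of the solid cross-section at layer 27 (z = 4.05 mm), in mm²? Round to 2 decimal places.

585.00 mm²

At z = 4.05 mm: the cube is present — its section is the full 22.5×26 rectangle (area 585.00 mm²); (whole slice rotated 45° about Z — lengths, areas and connectivity unchanged). Overall, the cross-section is a single solid region. Net area = 585.00 mm².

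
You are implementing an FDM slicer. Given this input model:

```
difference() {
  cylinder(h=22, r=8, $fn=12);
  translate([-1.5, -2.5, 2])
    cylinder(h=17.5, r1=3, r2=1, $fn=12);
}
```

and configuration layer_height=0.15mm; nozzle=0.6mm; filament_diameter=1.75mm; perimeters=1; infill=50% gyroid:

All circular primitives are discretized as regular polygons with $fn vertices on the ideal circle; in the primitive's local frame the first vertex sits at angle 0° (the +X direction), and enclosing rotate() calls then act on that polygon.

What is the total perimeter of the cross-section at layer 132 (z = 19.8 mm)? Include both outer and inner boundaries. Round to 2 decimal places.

49.69 mm

At z = 19.8 mm: the r=8 cylinder contributes a regular 12-gon of circumradius 8 (perimeter = 2·12·8.000·sin(180°/12) = 49.69 mm); the cone at (-1.5, -2.5) is not intersected at this z (z outside [2, 19.5]); Subtracting the remaining from the first: none of the subtracted shapes is present at this height, so the r=8 cylinder is unchanged — boundary = 49.69 mm. Overall, the cross-section is a single solid region. Total boundary length (outer) = 49.69 mm.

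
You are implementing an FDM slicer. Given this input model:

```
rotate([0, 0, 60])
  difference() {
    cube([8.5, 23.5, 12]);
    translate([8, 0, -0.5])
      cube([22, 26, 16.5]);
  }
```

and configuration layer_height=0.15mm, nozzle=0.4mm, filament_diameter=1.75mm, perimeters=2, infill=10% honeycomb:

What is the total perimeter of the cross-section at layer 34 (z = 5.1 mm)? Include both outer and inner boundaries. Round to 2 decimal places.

At z = 5.1 mm: the cube is present — its section is the full 8.5×23.5 rectangle (perimeter 64.00 mm); the cube at (8, 0) (footprint 22×26) is included at this height (perimeter 96.00 mm); Taking the first minus the rest: starting from the 8.5×23.5 cube, the 22×26 cube at (8, 0) partially overlaps it — only the 11.75 mm² overlap (of its 572.00 mm²) is removed, clipping the outline — boundary = 63.00 mm; (whole slice rotated 60° about Z — lengths, areas and connectivity unchanged). Overall, the cross-section is a single solid region. Total boundary length (outer) = 63.00 mm.

63.00 mm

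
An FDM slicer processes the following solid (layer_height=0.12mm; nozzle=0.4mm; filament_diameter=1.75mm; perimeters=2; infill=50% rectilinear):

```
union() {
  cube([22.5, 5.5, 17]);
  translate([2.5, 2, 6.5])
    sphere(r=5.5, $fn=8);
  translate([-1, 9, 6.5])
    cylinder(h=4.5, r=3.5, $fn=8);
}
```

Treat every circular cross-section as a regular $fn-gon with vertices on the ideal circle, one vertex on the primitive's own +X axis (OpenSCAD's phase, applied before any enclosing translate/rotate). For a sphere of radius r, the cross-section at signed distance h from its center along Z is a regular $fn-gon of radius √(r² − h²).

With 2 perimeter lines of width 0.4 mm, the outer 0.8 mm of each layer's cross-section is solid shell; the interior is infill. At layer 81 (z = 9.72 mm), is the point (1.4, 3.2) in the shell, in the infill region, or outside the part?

At z = 9.72 mm: the 22.5×5.5 cube contributes its full rectangle; the r=5.5 sphere at (2.5, 2) slices to a regular 8-gon of circumradius 4.459 (√(r²−h²) with h=3.22 from center); the r=3.5 cylinder at (-1, 9) gives a regular 8-gon of circumradius 3.5 (constant along its height); Merging all regions: the regions partially overlap (shared area 34.78 mm²), so overlapping operands fuse into one piece — 2 connected regions. Overall, the cross-section has 2 separate islands. The nearest boundary edge runs (0.19, 5.50)→(2.50, 6.46); distance from the point to it = 2.59 mm. (Shell/infill is judged within the island containing the point — the largest one.) The point is inside the cross-section and 2.59 mm from the nearest boundary — more than the 0.8 mm shell width (2 × 0.4), so it's in the infill interior.

infill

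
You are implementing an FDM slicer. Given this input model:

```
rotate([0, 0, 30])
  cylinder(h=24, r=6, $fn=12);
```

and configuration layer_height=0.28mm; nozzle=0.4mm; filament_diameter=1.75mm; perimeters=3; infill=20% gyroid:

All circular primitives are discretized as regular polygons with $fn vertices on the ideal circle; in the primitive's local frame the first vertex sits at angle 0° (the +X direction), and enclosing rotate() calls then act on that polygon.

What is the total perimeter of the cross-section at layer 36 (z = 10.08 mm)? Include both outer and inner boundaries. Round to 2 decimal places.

37.27 mm

At z = 10.08 mm: the cylinder: section is a regular 12-gon, circumradius r=6 (perimeter = 2·12·6.000·sin(180°/12) = 37.27 mm); (rotated 30° about Z; rotation is an isometry so areas/perimeters/island counts are preserved). Overall, the cross-section is a single solid region. Total boundary length (outer) = 37.27 mm.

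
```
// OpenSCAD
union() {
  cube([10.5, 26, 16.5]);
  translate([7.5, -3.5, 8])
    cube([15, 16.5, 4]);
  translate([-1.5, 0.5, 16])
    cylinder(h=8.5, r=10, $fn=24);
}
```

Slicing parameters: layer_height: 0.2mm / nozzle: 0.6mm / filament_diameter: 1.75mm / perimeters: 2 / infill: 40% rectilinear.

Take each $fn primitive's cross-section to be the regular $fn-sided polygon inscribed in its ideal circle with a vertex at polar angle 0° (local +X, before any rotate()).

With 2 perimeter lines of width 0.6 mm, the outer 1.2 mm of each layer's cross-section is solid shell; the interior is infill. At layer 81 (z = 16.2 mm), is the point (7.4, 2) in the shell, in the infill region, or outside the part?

At z = 16.2 mm: the cube (footprint 10.5×26) is included at this height; the cube at (7.5, -3.5) does not reach this height (z outside [8, 12]); the r=10 cylinder at (-1.5, 0.5) gives a regular 24-gon of circumradius 10 (constant along its height); Merging all regions: the regions partially overlap (shared area 67.03 mm²), so overlapping operands fuse into one piece — 1 connected region. Overall, the cross-section is a single solid region. The nearest boundary edge runs (10.50, 0.00)→(8.43, 0.00); distance from the point to it = 2.25 mm. The point is inside the cross-section and 2.25 mm from the nearest boundary — more than the 1.2 mm shell width (2 × 0.6), so it's in the infill interior.

infill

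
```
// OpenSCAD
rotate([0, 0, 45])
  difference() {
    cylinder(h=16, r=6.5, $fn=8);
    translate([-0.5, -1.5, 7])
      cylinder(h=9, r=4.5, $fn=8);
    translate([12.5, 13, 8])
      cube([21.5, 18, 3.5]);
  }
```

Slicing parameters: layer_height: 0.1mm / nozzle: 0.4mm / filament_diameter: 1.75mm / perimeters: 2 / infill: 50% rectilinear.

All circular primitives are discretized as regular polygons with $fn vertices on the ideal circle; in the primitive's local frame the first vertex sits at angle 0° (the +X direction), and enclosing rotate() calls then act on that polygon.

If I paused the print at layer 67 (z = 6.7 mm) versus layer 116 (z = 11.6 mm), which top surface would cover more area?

layer 67 (z = 6.7 mm)

Layer 67 (z = 6.7): the r=6.5 cylinder gives a regular 8-gon of circumradius 6.5 (constant along its height) (area = (8/2)·6.500²·sin(360°/8) = 119.50 mm²); the cylinder at (-0.5, -1.5) is not intersected at this z (z outside [7, 16]); the cube at (12.5, 13) is not intersected at this z (z outside [8, 11.5]); Subtracting the remaining from the first: none of the subtracted shapes is present at this height, so the r=6.5 cylinder is unchanged — area = 119.50 mm²; (whole slice rotated 45° about Z — lengths, areas and connectivity unchanged). So its area = 119.50 mm². Layer 116 (z = 11.6): the r=6.5 cylinder contributes a regular 8-gon of circumradius 6.5 (area = (8/2)·6.500²·sin(360°/8) = 119.50 mm²); the r=4.5 cylinder at (-0.5, -1.5) contributes a regular 8-gon of circumradius 4.5 (area = (8/2)·4.500²·sin(360°/8) = 57.28 mm²); the cube at (12.5, 13) does not reach this height (z outside [8, 11.5]); Subtracting the remaining from the first: starting from the r=6.5 cylinder (119.50 mm²), the r=4.5 cylinder at (-0.5, -1.5) lies wholly inside it (removes its full 57.28 mm² and its 27.55 mm outline becomes a hole wall) — area = 62.23 mm²; (rotated 45° about Z; rotation is an isometry so areas/perimeters/island counts are preserved). So its area = 62.23 mm². Layer 67 is larger (119.50 vs 62.23 mm²).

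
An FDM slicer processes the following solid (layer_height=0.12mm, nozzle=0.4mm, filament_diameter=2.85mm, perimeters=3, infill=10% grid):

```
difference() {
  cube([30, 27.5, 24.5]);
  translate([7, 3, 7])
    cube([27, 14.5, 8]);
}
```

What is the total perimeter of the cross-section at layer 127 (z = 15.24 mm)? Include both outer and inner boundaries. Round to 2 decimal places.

115.00 mm

At z = 15.24 mm: the cube is present — its section is the full 30×27.5 rectangle (perimeter 115.00 mm); the cube at (7, 3) is absent (z outside [7, 15]); Taking the first minus the rest: none of the subtracted shapes is present at this height, so the 30×27.5 cube is unchanged — boundary = 115.00 mm. Overall, the cross-section is a single solid region. Total boundary length (outer) = 115.00 mm.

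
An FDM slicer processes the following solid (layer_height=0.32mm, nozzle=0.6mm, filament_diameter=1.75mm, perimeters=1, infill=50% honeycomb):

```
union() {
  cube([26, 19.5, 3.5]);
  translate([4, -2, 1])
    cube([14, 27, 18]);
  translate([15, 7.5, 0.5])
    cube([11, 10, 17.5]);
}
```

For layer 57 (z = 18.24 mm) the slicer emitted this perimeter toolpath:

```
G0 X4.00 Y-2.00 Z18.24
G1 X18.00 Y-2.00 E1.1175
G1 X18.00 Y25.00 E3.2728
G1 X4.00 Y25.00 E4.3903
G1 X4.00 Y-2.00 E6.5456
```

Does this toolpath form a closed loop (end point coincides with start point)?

yes

Start point (G0): (4.00, -2.00). End point (last G1): the path returns to the start — closed.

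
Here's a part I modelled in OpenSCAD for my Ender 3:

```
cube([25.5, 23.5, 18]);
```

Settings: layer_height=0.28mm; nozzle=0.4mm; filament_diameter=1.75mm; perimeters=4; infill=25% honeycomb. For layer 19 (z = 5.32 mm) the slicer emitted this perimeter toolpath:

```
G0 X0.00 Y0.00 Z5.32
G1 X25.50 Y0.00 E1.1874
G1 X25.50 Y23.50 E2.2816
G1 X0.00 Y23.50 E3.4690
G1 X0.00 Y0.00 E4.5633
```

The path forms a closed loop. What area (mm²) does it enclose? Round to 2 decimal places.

Apply the shoelace formula to the sequence of (X, Y) vertices; enclosed area = 599.25 mm².

599.25 mm²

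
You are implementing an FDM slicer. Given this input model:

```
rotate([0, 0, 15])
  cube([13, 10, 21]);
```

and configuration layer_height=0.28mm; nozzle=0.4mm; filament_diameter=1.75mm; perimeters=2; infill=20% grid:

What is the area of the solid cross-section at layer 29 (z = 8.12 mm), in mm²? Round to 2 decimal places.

At z = 8.12 mm: the cube is present — its section is the full 13×10 rectangle (area 130.00 mm²); (rotated 15° about Z; rotation is an isometry so areas/perimeters/island counts are preserved). Overall, the cross-section is a single solid region. Net area = 130.00 mm².

130.00 mm²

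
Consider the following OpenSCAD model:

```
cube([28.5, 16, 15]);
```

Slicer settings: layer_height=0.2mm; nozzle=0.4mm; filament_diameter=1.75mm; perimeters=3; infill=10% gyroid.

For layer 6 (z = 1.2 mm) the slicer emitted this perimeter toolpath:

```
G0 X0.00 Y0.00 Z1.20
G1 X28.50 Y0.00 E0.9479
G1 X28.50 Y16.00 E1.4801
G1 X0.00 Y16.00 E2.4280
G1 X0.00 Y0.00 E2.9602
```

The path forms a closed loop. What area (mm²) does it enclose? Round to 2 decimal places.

Apply the shoelace formula to the sequence of (X, Y) vertices; enclosed area = 456.00 mm².

456.00 mm²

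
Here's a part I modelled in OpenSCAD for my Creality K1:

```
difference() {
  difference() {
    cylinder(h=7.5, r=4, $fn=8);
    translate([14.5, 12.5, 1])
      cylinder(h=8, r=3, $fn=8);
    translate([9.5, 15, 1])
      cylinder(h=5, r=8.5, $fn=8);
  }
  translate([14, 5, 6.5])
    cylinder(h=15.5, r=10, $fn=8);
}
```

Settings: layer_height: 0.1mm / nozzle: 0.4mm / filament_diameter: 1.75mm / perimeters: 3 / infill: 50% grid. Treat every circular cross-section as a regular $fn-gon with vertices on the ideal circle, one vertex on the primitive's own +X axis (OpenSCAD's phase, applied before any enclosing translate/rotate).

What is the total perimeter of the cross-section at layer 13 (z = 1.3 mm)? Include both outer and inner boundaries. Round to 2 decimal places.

At z = 1.3 mm: the cylinder: section is a regular 8-gon, circumradius r=4 (perimeter = 2·8·4.000·sin(180°/8) = 24.49 mm); the r=3 cylinder at (14.5, 12.5) contributes a regular 8-gon of circumradius 3 (perimeter = 2·8·3.000·sin(180°/8) = 18.37 mm); the r=8.5 cylinder at (9.5, 15) contributes a regular 8-gon of circumradius 8.5 (perimeter = 2·8·8.500·sin(180°/8) = 52.04 mm); Taking the first minus the rest: starting from the r=4 cylinder, the r=3 cylinder at (14.5, 12.5) misses the remaining region (no effect); the r=8.5 cylinder at (9.5, 15) misses the remaining region (no effect) — boundary = 24.49 mm; the cylinder at (14, 5) is not intersected at this z (z outside [6.5, 22]); Subtracting the remaining from the first: none of the subtracted shapes is present at this height, so that combined region is unchanged — boundary = 24.49 mm. Overall, the cross-section is a single solid region. Total boundary length (outer) = 24.49 mm.

24.49 mm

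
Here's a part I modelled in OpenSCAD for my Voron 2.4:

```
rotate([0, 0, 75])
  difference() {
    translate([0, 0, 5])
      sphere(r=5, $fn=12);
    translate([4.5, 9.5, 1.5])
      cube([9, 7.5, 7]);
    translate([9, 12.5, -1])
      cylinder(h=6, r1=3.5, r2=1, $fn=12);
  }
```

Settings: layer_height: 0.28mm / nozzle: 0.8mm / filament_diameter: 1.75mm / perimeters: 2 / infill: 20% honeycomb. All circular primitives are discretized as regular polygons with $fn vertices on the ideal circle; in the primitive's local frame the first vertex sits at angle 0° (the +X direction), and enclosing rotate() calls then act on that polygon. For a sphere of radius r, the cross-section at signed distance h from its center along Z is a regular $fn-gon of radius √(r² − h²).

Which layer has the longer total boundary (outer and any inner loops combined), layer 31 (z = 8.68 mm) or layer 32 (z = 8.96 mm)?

layer 31 (z = 8.68 mm)

Layer 31 (z = 8.68): the r=5 sphere slices to a regular 12-gon of circumradius 3.385 (√(r²−h²) with h=3.68 from center) (perimeter = 2·12·3.385·sin(180°/12) = 21.03 mm); the cube at (4.5, 9.5) is absent (z outside [1.5, 8.5]); the cone at (9, 12.5) is absent (z outside [-1, 5]); After the difference (first − rest): none of the subtracted shapes is present at this height, so the r=5 sphere is unchanged — boundary = 21.03 mm; (whole slice rotated 75° about Z — lengths, areas and connectivity unchanged). So its perimeter = 21.03 mm. Layer 32 (z = 8.96): the r=5 sphere contributes a regular 12-gon of circumradius √(5²−3.96²) = 3.053 (perimeter = 2·12·3.053·sin(180°/12) = 18.96 mm); the cube at (4.5, 9.5) is not intersected at this z (z outside [1.5, 8.5]); the cone at (9, 12.5) is not intersected at this z (z outside [-1, 5]); Subtracting the remaining from the first: none of the subtracted shapes is present at this height, so the r=5 sphere is unchanged — boundary = 18.96 mm; (rotated 75° about Z; rotation is an isometry so areas/perimeters/island counts are preserved). So its perimeter = 18.96 mm. Layer 31 is larger (21.03 vs 18.96 mm).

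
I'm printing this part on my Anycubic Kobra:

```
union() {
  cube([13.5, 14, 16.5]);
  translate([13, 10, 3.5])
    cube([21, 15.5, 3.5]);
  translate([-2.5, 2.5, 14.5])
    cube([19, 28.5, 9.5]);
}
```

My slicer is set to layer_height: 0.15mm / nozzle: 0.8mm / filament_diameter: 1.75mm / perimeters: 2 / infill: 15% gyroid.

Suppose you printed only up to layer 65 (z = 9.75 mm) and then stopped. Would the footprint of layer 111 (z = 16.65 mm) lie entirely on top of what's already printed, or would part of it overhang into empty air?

Compare the two slices. At z = 9.75: the cube is present — its section is the full 13.5×14 rectangle (area 189.00 mm²); the cube at (13, 10) does not reach this height (z outside [3.5, 7]); the cube at (-2.5, 2.5) is not intersected at this z (z outside [14.5, 24]); Taking the union: only the 13.5×14 cube is present, so the union is just that shape — area = 189.00 mm². At z = 16.65: the cube is absent (z outside [0, 16.5]); the cube at (13, 10) does not reach this height (z outside [3.5, 7]); the cube at (-2.5, 2.5) is present — its section is the full 19×28.5 rectangle (area 541.50 mm²); Combining (union): only the 19×28.5 cube at (-2.5, 2.5) is present, so the union is just that shape — area = 541.50 mm². Checking containment: at z = 16.65 the cross-section extends beyond the z = 9.75 cross-section by about 386.25 mm².

part overhangs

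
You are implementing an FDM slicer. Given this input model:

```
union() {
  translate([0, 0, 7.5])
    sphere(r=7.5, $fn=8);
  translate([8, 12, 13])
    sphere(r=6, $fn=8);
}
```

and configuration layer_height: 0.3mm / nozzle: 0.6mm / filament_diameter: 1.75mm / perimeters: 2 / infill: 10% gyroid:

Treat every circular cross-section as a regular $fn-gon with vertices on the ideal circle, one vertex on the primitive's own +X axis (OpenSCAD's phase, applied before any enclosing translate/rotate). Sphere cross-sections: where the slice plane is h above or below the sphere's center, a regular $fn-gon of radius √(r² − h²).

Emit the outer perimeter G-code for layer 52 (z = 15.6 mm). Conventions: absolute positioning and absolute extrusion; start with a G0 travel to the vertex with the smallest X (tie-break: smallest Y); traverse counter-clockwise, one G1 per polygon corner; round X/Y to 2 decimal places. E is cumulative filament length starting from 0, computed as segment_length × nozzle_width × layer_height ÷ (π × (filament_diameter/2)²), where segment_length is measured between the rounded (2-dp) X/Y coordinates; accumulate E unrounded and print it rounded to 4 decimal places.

G0 X2.59 Y12.00 Z15.60
G1 X4.18 Y8.18 E0.3096
G1 X8.00 Y6.59 E0.6193
G1 X11.82 Y8.18 E0.9289
G1 X13.41 Y12.00 E1.2386
G1 X11.82 Y15.82 E1.5482
G1 X8.00 Y17.41 E1.8579
G1 X4.18 Y15.82 E2.1675
G1 X2.59 Y12.00 E2.4772

At z = 15.6 mm: the sphere is absent (|z−center|=8.100 > r=7.5); the sphere at (8, 12): section is a regular 8-gon, circumradius = √(r²−h²) = √(6²−2.6²) = 5.407; Merging all regions: only the r=6 sphere at (8, 12) is present, so the union is just that shape — 1 connected region. The outline is a single polygon with 8 vertices. Extrusion per mm of travel: 0.6 × 0.3 / (π × 0.875²) = 0.074835. Accumulating E over each segment gives final E = 2.4772.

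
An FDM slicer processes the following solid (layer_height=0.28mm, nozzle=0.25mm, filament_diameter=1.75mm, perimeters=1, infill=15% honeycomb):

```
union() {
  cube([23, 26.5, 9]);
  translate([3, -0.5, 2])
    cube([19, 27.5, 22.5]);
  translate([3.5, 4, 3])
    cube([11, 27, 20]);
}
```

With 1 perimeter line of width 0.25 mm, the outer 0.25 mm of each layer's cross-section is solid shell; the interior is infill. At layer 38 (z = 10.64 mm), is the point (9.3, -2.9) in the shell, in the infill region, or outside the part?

At z = 10.64 mm: the cube is not intersected at this z (z outside [0, 9]); the cube at (3, -0.5) is present — its section is the full 19×27.5 rectangle; the 11×27 cube at (3.5, 4) contributes its full rectangle; Combining (union): the regions partially overlap (shared area 253.00 mm²), so overlapping operands fuse into one piece — 1 connected region. Overall, the cross-section is a single solid region. The nearest boundary edge runs (22.00, -0.50)→(3.00, -0.50); distance from the point to it = 2.40 mm. The point is not inside any of the regions above, so it lies outside the cross-section (2.40 mm from the nearest boundary).

outside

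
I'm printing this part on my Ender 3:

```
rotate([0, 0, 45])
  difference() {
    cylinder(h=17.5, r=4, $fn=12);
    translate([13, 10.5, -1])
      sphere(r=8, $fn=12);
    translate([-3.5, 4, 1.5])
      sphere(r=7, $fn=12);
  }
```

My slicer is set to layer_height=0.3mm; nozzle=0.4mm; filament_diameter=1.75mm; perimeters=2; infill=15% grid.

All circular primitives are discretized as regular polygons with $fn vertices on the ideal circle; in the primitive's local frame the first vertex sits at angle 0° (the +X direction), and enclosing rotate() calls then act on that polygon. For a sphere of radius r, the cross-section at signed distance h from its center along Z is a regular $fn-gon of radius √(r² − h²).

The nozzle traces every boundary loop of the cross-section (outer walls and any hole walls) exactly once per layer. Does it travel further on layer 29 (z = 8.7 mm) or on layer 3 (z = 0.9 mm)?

Layer 29 (z = 8.7): the cylinder: section is a regular 12-gon, circumradius r=4 (perimeter = 2·12·4.000·sin(180°/12) = 24.85 mm); the sphere at (13, 10.5) does not reach this height (|z−center|=9.700 > r=8); the sphere at (-3.5, 4) is not intersected at this z (|z−center|=7.200 > r=7); Subtracting the remaining from the first: none of the subtracted shapes is present at this height, so the r=4 cylinder is unchanged — boundary = 24.85 mm; (rotated 45° about Z; rotation is an isometry so areas/perimeters/island counts are preserved). So its perimeter = 24.85 mm. Layer 3 (z = 0.9): the r=4 cylinder contributes a regular 12-gon of circumradius 4 (perimeter = 2·12·4.000·sin(180°/12) = 24.85 mm); the r=8 sphere at (13, 10.5) contributes a regular 12-gon of circumradius √(8²−1.9²) = 7.771 (perimeter = 2·12·7.771·sin(180°/12) = 48.27 mm); the r=7 sphere at (-3.5, 4) slices to a regular 12-gon of circumradius 6.974 (√(r²−h²) with h=0.6 from center) (perimeter = 2·12·6.974·sin(180°/12) = 43.32 mm); After the difference (first − rest): starting from the r=4 cylinder, the r=8 sphere at (13, 10.5) misses the remaining region (no effect); the r=7 sphere at (-3.5, 4) partially overlaps it — only the 32.56 mm² overlap (of its 145.92 mm²) is removed, clipping the outline — boundary = 20.30 mm; (rotated 45° about Z; rotation is an isometry so areas/perimeters/island counts are preserved). So its perimeter = 20.30 mm. Layer 29 is larger (24.85 vs 20.30 mm).

layer 29 (z = 8.7 mm)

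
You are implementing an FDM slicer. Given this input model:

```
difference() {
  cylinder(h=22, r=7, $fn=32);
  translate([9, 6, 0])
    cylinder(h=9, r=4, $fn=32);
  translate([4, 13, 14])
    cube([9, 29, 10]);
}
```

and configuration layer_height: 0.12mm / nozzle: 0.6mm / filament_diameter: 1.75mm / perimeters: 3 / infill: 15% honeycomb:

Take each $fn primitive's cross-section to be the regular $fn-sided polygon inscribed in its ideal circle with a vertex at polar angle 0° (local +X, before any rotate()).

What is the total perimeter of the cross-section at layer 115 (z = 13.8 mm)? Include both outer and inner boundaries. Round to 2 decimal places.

At z = 13.8 mm: the r=7 cylinder contributes a regular 32-gon of circumradius 7 (perimeter = 2·32·7.000·sin(180°/32) = 43.91 mm); the cylinder at (9, 6) does not reach this height (z outside [0, 9]); the cube at (4, 13) is not intersected at this z (z outside [14, 24]); Subtracting the remaining from the first: none of the subtracted shapes is present at this height, so the r=7 cylinder is unchanged — boundary = 43.91 mm. Overall, the cross-section is a single solid region. Total boundary length (outer) = 43.91 mm.

43.91 mm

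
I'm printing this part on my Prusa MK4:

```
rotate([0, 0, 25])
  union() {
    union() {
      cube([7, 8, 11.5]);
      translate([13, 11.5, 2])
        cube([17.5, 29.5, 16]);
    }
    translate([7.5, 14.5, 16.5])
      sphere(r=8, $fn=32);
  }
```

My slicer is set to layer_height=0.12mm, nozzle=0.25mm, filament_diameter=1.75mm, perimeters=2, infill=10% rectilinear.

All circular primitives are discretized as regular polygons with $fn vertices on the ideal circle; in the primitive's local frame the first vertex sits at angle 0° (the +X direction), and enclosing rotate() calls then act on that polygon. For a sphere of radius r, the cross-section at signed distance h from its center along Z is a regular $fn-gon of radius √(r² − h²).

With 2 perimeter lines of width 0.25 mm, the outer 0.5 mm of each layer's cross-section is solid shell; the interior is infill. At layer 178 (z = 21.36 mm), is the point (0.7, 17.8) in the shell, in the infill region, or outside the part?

At z = 21.36 mm: the cube does not reach this height (z outside [0, 11.5]); the cube at (13, 11.5) is absent (z outside [2, 18]); Merging all regions: nothing is present at this height; the sphere at (7.5, 14.5): section is a regular 32-gon, circumradius = √(r²−h²) = √(8²−4.86²) = 6.355; Taking the union: only the r=8 sphere at (7.5, 14.5) is present, so the union is just that shape — 1 connected region; (whole slice rotated 25° about Z — lengths, areas and connectivity unchanged). Overall, the cross-section is a single solid region. Undo the 25° rotation: the query point maps to (8.157, 15.836) in the un-rotated model frame. The nearest boundary edge runs (11.03, 19.78)→(9.93, 20.37); distance from the point to it = 4.84 mm. The point is inside the cross-section and 4.84 mm from the nearest boundary — more than the 0.5 mm shell width (2 × 0.25), so it's in the infill interior.

infill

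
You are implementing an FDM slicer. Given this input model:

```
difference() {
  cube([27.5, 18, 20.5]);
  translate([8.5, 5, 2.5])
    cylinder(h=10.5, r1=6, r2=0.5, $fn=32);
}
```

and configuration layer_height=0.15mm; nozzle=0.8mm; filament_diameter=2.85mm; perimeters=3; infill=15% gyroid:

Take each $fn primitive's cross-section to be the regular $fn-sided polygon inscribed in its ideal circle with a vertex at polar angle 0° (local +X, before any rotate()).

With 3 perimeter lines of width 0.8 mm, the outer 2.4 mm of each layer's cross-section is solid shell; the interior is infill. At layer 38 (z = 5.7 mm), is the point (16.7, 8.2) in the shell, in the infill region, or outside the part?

At z = 5.7 mm: the 27.5×18 cube contributes its full rectangle; the cone at (8.5, 5): at t=0.305 of its height the radius interpolates to r₁+(r₂−r₁)t = 4.324, giving a regular 32-gon of that circumradius; Subtracting the remaining from the first: starting from the 27.5×18 cube, the cone at (8.5, 5) lies wholly inside it (removes its full 58.36 mm² and its 27.12 mm outline becomes a hole wall) — 1 connected region with 1 hole. Overall, the cross-section is one region with 1 hole. The nearest boundary edge runs (12.74, 5.84)→(12.49, 6.65); distance from the point to it = 4.48 mm. The point is inside the cross-section and 4.48 mm from the nearest boundary — more than the 2.4 mm shell width (3 × 0.8), so it's in the infill interior.

infill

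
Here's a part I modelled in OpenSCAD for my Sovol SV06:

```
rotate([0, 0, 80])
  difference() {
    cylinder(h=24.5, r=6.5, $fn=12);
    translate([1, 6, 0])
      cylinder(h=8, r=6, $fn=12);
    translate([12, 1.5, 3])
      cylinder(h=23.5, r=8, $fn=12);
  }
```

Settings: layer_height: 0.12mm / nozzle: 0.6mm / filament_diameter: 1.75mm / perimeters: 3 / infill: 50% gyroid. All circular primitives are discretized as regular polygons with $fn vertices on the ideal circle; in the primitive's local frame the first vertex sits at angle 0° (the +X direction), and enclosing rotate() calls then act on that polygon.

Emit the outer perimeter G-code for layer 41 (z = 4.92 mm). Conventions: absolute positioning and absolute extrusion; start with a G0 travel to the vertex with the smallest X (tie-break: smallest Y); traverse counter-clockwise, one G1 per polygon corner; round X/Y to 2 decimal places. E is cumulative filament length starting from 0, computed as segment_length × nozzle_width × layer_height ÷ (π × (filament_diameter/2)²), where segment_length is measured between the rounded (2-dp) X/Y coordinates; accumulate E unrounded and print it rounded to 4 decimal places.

G0 X-5.05 Y-3.73 Z4.92
G1 X-4.18 Y-4.98 E0.0456
G1 X-1.13 Y-6.40 E0.1463
G1 X2.22 Y-6.11 E0.2470
G1 X4.98 Y-4.18 E0.3478
G1 X6.40 Y-1.13 E0.4485
G1 X6.11 Y2.22 E0.5491
G1 X4.18 Y4.98 E0.6499
G1 X4.04 Y5.05 E0.6546
G1 X3.34 Y4.56 E0.6802
G1 X-0.22 Y4.25 E0.7872
G1 X-0.10 Y4.08 E0.7934
G1 X0.17 Y0.98 E0.8866
G1 X-1.14 Y-1.83 E0.9794
G1 X-3.68 Y-3.61 E1.0722
G1 X-5.05 Y-3.73 E1.1134

At z = 4.92 mm: the r=6.5 cylinder gives a regular 12-gon of circumradius 6.5 (constant along its height); the r=6 cylinder at (1, 6) gives a regular 12-gon of circumradius 6 (constant along its height); the r=8 cylinder at (12, 1.5) contributes a regular 12-gon of circumradius 8; After the difference (first − rest): starting from the r=6.5 cylinder, the r=6 cylinder at (1, 6) partially overlaps it — only the 46.01 mm² overlap (of its 108.00 mm²) is removed, clipping the outline; the r=8 cylinder at (12, 1.5) partially overlaps it — only the 7.53 mm² overlap (of its 192.00 mm²) is removed, clipping the outline — 1 connected region; (whole slice rotated 80° about Z — lengths, areas and connectivity unchanged). The outline is a single polygon with 15 vertices. Extrusion per mm of travel: 0.6 × 0.12 / (π × 0.875²) = 0.029934. Accumulating E over each segment gives final E = 1.1134.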